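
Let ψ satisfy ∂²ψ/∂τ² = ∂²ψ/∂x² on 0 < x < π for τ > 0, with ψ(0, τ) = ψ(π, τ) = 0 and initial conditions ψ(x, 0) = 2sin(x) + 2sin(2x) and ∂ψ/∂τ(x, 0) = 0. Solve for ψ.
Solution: Using separation of variables ψ = X(x)T(τ):
Eigenfunctions: sin(nx), n = 1, 2, 3, ...
General solution: ψ(x, τ) = Σ [A_n cos(n τ) + B_n sin(n τ)] sin(nx)
From ψ(x,0) = 2sin(x) + 2sin(2x): A_1=2, A_2=2. From ψ_τ(x,0) = 0: all B_n = 0.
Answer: ψ(x, τ) = 2sin(x)cos(τ) + 2sin(2x)cos(2τ)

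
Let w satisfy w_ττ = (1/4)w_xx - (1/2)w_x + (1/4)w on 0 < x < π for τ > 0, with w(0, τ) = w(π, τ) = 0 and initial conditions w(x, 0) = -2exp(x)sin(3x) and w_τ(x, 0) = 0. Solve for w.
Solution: Substitute w = exp(x)u, i.e. u = exp(-x)w.
By the product rule, w_x = exp(x)(u_x + u), w_xx = exp(x)(u_xx + 2u_x + u), w_ττ = exp(x)u_ττ.
Substituting into the PDE and dividing by exp(x): u_ττ = (1/4)(u_xx + 2u_x + u) - (1/2)(u_x + u) + (1/4)u.
The lower-order terms cancel, leaving the standard wave equation u_ττ = (1/4)u_xx.
Initial data for u: u(x,0) = exp(-x)w(x,0) = -2sin(3x); u_τ(x,0) = exp(-x)w_τ(x,0) = 0. The boundary conditions carry over: u(0,τ) = u(π,τ) = 0.
Solve for u:
  Using separation of variables u = X(x)T(τ):
  Eigenfunctions: sin(nx), n = 1, 2, 3, ...
  General solution: u(x, τ) = Σ [A_n cos(n τ/2) + B_n sin(n τ/2)] sin(nx)
  From u(x,0) = -2sin(3x): A_3=-2. From u_τ(x,0) = 0: all B_n = 0.
Hence u(x,τ) = -2sin(3x)cos(3τ/2).
Transform back: w(x,τ) = exp(x)u(x,τ).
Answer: w(x, τ) = -2exp(x)sin(3x)cos(3τ/2)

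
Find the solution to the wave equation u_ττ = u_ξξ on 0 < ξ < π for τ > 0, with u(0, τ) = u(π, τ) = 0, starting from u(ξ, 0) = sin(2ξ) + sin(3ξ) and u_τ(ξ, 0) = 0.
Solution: Using separation of variables u = X(ξ)T(τ):
Eigenfunctions: sin(nξ), n = 1, 2, 3, ...
General solution: u(ξ, τ) = Σ [A_n cos(n τ) + B_n sin(n τ)] sin(nξ)
From u(ξ,0) = sin(2ξ) + sin(3ξ): A_2=1, A_3=1. From u_τ(ξ,0) = 0: all B_n = 0.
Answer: u(ξ, τ) = sin(2ξ)cos(2τ) + sin(3ξ)cos(3τ)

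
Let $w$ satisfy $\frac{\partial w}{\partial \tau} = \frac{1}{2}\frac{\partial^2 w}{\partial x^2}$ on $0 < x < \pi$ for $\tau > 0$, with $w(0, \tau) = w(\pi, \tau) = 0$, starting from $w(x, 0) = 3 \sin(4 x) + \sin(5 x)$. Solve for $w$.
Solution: Using separation of variables $w = X(x)T(\tau)$:
Eigenfunctions: $\sin(nx)$, $n = 1, 2, 3, \ldots$
General solution: $w(x, \tau) = \sum c_n \sin(nx) e^{-n^2 \tau/2}$
Matching $w(x,0) = 3 \sin(4 x) + \sin(5 x)$ term by term: $c_4=3, c_5=1$.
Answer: $w(x, \tau) = 3 e^{-8 \tau} \sin(4 x) + e^{-25 \tau/2} \sin(5 x)$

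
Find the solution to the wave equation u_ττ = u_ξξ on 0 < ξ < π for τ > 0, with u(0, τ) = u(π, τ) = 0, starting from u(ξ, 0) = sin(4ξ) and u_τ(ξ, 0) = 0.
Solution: Separating variables: u = Σ [A_n cos(ω_n τ) + B_n sin(ω_n τ)] sin(nξ), ω_n = n. From ICs: A_4=1.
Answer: u(ξ, τ) = sin(4ξ)cos(4τ)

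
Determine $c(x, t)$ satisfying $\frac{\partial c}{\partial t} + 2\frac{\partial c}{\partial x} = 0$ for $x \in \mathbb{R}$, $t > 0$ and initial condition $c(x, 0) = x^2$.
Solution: By characteristics ($dx/dt = 2$), $c(x,t) = f(x - 2t)$ with $f = c( \cdot , 0)$.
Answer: $c(x, t) = 4 t^2 - 4 t x + x^2$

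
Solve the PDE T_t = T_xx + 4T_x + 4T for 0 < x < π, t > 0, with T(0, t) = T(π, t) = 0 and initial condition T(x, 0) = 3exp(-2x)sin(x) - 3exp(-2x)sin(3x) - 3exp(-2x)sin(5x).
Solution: Substitute T = exp(-2x)u.
Then T_x = exp(-2x)(u_x - 2u), T_xx = exp(-2x)(u_xx - 4u_x + 4u), T_t = exp(-2x)u_t; substituting and dividing by exp(-2x), the lower-order terms cancel: u_t = u_xx (standard heat equation).
Data for u: u(x,0) = exp(2x)T(x,0) = 3sin(x) - 3sin(3x) - 3sin(5x). The boundary conditions carry over: u(0,t) = u(π,t) = 0.
Separating variables: u = Σ c_n exp(-n²t) sin(nx). From u(x,0) = 3sin(x) - 3sin(3x) - 3sin(5x): c_1=3, c_3=-3, c_5=-3.
So u(x,t) = 3exp(-t)sin(x) - 3exp(-9t)sin(3x) - 3exp(-25t)sin(5x), and T(x,t) = exp(-2x)u(x,t).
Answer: T(x, t) = 3exp(-t)exp(-2x)sin(x) - 3exp(-9t)exp(-2x)sin(3x) - 3exp(-25t)exp(-2x)sin(5x)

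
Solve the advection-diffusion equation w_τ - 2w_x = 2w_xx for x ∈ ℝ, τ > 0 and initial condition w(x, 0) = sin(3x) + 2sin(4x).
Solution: Change to a moving frame: let η = x + 2τ, σ = τ and write w(x,τ) = u(η,σ).
By the chain rule w_τ = u_σ + 2u_η, w_x = u_η, w_xx = u_ηη.
Then w_τ - 2w_x = u_σ: the advection term cancels and the PDE becomes the heat equation u_σ = 2u_ηη on η ∈ ℝ.
Initial data: u(η,0) = w(η,0) = sin(3η) + 2sin(4η).
On η ∈ ℝ each mode satisfies (sin(nη))″ = -n² sin(nη), so exp(-2n²σ) sin(nη) solves the heat equation; by superposition u(η,σ) = Σ c_n exp(-2n²σ) sin(nη).
Reading off the coefficients: c_3=1, c_4=2, so u(η,σ) = exp(-18σ)sin(3η) + 2exp(-32σ)sin(4η).
Substituting back η = x + 2τ, σ = τ: w(x,τ) = u(x + 2τ, τ).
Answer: w(x, τ) = exp(-18τ)sin(3x + 6τ) + 2exp(-32τ)sin(4x + 8τ)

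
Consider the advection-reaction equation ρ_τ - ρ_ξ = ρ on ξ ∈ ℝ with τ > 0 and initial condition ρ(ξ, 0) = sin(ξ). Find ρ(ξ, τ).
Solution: Substitute ρ = exp(τ)u, i.e. u = exp(-τ)ρ.
By the product rule, ρ_τ = exp(τ)(u_τ + u), ρ_ξ = exp(τ)u_ξ.
Substituting into the PDE and dividing by exp(τ): u_τ + u - u_ξ = u.
The lower-order terms cancel, leaving the standard advection equation u_τ - u_ξ = 0.
Initial data for u: u(ξ,0) = ρ(ξ,0) = sin(ξ).
Solve for u:
  By method of characteristics (waves move left with speed 1):
  Along characteristics ξ + τ = const, u is constant, so u(ξ,τ) = f(ξ + τ) with f = u(·, 0).
Hence u(ξ,τ) = sin(ξ + τ).
Transform back: ρ(ξ,τ) = exp(τ)u(ξ,τ).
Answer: ρ(ξ, τ) = exp(τ)sin(ξ + τ)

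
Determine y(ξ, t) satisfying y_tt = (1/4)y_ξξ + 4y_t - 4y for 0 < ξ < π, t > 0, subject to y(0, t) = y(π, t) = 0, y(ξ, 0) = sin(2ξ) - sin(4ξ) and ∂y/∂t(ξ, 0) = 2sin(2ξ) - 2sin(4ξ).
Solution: Substitute y = exp(2t)u.
Then y_t = exp(2t)(u_t + 2u), y_tt = exp(2t)(u_tt + 4u_t + 4u), y_ξξ = exp(2t)u_ξξ; substituting and dividing by exp(2t), the lower-order terms cancel: u_tt = (1/4)u_ξξ (standard wave equation).
Data for u: u(ξ,0) = y(ξ,0) = sin(2ξ) - sin(4ξ); u_t(ξ,0) = y_t(ξ,0) - 2y(ξ,0) = 0. The boundary conditions carry over: u(0,t) = u(π,t) = 0.
Separating variables: u = Σ [A_n cos(ω_n t) + B_n sin(ω_n t)] sin(nξ), ω_n = n/2. From ICs: A_2=1, A_4=-1.
So u(ξ,t) = sin(2ξ)cos(t) - sin(4ξ)cos(2t), and y(ξ,t) = exp(2t)u(ξ,t).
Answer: y(ξ, t) = exp(2t)sin(2ξ)cos(t) - exp(2t)sin(4ξ)cos(2t)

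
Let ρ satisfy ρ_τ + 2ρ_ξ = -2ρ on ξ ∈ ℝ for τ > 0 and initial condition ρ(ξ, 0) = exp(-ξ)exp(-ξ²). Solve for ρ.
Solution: Substitute ρ = exp(-ξ)u.
Then ρ_ξ = exp(-ξ)(u_ξ - u), ρ_τ = exp(-ξ)u_τ; substituting and dividing by exp(-ξ), the lower-order terms cancel: u_τ + 2u_ξ = 0 (standard advection equation).
Data for u: u(ξ,0) = exp(ξ)ρ(ξ,0) = exp(-ξ²).
By characteristics (dξ/dτ = 2), u(ξ,τ) = f(ξ - 2τ) with f = u(·, 0).
So u(ξ,τ) = exp(-(ξ - 2τ)²), and ρ(ξ,τ) = exp(-ξ)u(ξ,τ).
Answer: ρ(ξ, τ) = exp(-ξ)exp(-(ξ - 2τ)²)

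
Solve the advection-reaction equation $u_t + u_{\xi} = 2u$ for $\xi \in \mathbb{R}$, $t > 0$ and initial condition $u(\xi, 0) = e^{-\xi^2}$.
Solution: Substitute $u = e^{2t}w$, i.e. $w = e^{-2t}u$.
By the product rule, $u_t = e^{2t}(w_t + 2w)$, $u_{\xi} = e^{2t}w_{\xi}$.
Substituting into the PDE and dividing by $e^{2t}$: $w_t + 2w + w_{\xi} = 2w$.
The lower-order terms cancel, leaving the standard advection equation $w_t + w_{\xi} = 0$.
Initial data for $w$: $w(\xi,0) = u(\xi,0) = e^{-\xi^2}$.
Solve for $w$:
  By method of characteristics (waves move right with speed 1):
  Along characteristics $\xi - t =$ const, $w$ is constant, so $w(\xi,t) = f(\xi - t)$ with $f = w( \cdot , 0)$.
Hence $w(\xi,t) = e^{-(-t + \xi)^2}$.
Transform back: $u(\xi,t) = e^{2t}w(\xi,t)$.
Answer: $u(\xi, t) = e^{2 t} e^{-(\xi - t)^2}$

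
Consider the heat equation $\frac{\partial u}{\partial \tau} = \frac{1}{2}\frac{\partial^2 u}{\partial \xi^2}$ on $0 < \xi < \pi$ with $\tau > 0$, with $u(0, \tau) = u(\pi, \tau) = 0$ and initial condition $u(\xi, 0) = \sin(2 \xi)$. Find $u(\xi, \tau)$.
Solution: Separating variables: $u = \sum c_n e^{-n^2\tau/2} \sin(n\xi)$. From $u(\xi,0) = \sin(2 \xi)$: $c_2=1$.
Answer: $u(\xi, \tau) = e^{-2 \tau} \sin(2 \xi)$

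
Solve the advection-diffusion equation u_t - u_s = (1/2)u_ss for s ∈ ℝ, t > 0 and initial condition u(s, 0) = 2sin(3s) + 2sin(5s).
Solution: Change to a moving frame: let η = s + t, σ = t and write u(s,t) = w(η,σ).
By the chain rule u_t = w_σ + w_η, u_s = w_η, u_ss = w_ηη.
Then u_t - u_s = w_σ: the advection term cancels and the PDE becomes the heat equation w_σ = (1/2)w_ηη on η ∈ ℝ.
Initial data: w(η,0) = u(η,0) = 2sin(3η) + 2sin(5η).
On η ∈ ℝ each mode satisfies (sin(nη))″ = -n² sin(nη), so exp(-n²σ/2) sin(nη) solves the heat equation; by superposition w(η,σ) = Σ c_n exp(-n²σ/2) sin(nη).
Reading off the coefficients: c_3=2, c_5=2, so w(η,σ) = 2exp(-9σ/2)sin(3η) + 2exp(-25σ/2)sin(5η).
Substituting back η = s + t, σ = t: u(s,t) = w(s + t, t).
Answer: u(s, t) = 2exp(-9t/2)sin(3s + 3t) + 2exp(-25t/2)sin(5s + 5t)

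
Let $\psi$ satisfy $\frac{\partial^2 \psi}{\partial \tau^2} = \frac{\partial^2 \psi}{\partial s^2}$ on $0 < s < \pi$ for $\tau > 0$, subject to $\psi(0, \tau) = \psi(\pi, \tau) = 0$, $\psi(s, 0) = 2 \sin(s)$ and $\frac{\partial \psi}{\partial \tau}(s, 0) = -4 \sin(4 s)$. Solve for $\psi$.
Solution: Separating variables: $\psi = \sum [A_n \cos(\omega_n \tau) + B_n \sin(\omega_n \tau)] \sin(ns)$, $\omega_n = n$. From ICs ($B_n$ = velocity coefficient / $\omega_n$): $A_1=2, B_4=-1$.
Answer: $\psi(s, \tau) = - \sin(4 \tau) \sin(4 s) + 2 \sin(s) \cos(\tau)$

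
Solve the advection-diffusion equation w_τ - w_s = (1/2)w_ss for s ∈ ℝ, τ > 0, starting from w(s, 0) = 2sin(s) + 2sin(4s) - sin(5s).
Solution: Moving frame: η = s + τ, σ = τ, w = u(η,σ), so w_τ = u_σ + u_η and w_ss = u_ηη.
Hence w_τ - w_s = u_σ and the PDE becomes the heat equation u_σ = (1/2)u_ηη on η ∈ ℝ.
Initial data: u(η,0) = w(η,0) = 2sin(η) + 2sin(4η) - sin(5η). Each mode sin(nη) decays as exp(-n²σ/2) on ℝ, so u(η,σ) = Σ c_n exp(-n²σ/2) sin(nη) with c_1=2, c_4=2, c_5=-1: u(η,σ) = 2exp(-8σ)sin(4η) + 2exp(-σ/2)sin(η) - exp(-25σ/2)sin(5η).
Substituting back: w(s,τ) = u(s + τ, τ).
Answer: w(s, τ) = 2exp(-8τ)sin(4s + 4τ) + 2exp(-τ/2)sin(s + τ) - exp(-25τ/2)sin(5s + 5τ)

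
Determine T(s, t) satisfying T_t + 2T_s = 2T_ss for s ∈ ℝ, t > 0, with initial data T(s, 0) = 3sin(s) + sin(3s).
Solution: Change to a moving frame: let η = s - 2t, σ = t and write T(s,t) = u(η,σ).
By the chain rule T_t = u_σ - 2u_η, T_s = u_η, T_ss = u_ηη.
Then T_t + 2T_s = u_σ: the advection term cancels and the PDE becomes the heat equation u_σ = 2u_ηη on η ∈ ℝ.
Initial data: u(η,0) = T(η,0) = 3sin(η) + sin(3η).
On η ∈ ℝ each mode satisfies (sin(nη))″ = -n² sin(nη), so exp(-2n²σ) sin(nη) solves the heat equation; by superposition u(η,σ) = Σ c_n exp(-2n²σ) sin(nη).
Reading off the coefficients: c_1=3, c_3=1, so u(η,σ) = 3exp(-2σ)sin(η) + exp(-18σ)sin(3η).
Substituting back η = s - 2t, σ = t: T(s,t) = u(s - 2t, t).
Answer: T(s, t) = 3exp(-2t)sin(s - 2t) + exp(-18t)sin(3s - 6t)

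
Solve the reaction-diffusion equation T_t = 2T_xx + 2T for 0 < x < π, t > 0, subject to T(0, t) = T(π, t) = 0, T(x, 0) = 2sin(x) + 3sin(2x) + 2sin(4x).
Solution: Substitute T = exp(2t)u, i.e. u = exp(-2t)T.
By the product rule, T_t = exp(2t)(u_t + 2u), T_xx = exp(2t)u_xx.
Substituting into the PDE and dividing by exp(2t): u_t + 2u = 2u_xx + 2u.
The lower-order terms cancel, leaving the standard heat equation u_t = 2u_xx.
Initial data for u: u(x,0) = T(x,0) = 2sin(x) + 3sin(2x) + 2sin(4x). The boundary conditions carry over: u(0,t) = u(π,t) = 0.
Solve for u:
  Using separation of variables u = X(x)G(t):
  Eigenfunctions: sin(nx), n = 1, 2, 3, ...
  General solution: u(x, t) = Σ c_n sin(nx) exp(-2n² t)
  Matching u(x,0) = 2sin(x) + 3sin(2x) + 2sin(4x) term by term: c_1=2, c_2=3, c_4=2.
Hence u(x,t) = 2exp(-2t)sin(x) + 3exp(-8t)sin(2x) + 2exp(-32t)sin(4x).
Transform back: T(x,t) = exp(2t)u(x,t).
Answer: T(x, t) = 2sin(x) + 3exp(-6t)sin(2x) + 2exp(-30t)sin(4x)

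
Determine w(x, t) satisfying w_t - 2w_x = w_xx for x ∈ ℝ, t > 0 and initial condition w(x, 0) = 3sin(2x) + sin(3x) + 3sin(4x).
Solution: Moving frame: η = x + 2t, σ = t, w = u(η,σ), so w_t = u_σ + 2u_η and w_xx = u_ηη.
Hence w_t - 2w_x = u_σ and the PDE becomes the heat equation u_σ = u_ηη on η ∈ ℝ.
Initial data: u(η,0) = w(η,0) = 3sin(2η) + sin(3η) + 3sin(4η). Each mode sin(nη) decays as exp(-n²σ) on ℝ, so u(η,σ) = Σ c_n exp(-n²σ) sin(nη) with c_2=3, c_3=1, c_4=3: u(η,σ) = 3exp(-4σ)sin(2η) + exp(-9σ)sin(3η) + 3exp(-16σ)sin(4η).
Substituting back: w(x,t) = u(x + 2t, t).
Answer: w(x, t) = 3exp(-4t)sin(4t + 2x) + exp(-9t)sin(6t + 3x) + 3exp(-16t)sin(8t + 4x)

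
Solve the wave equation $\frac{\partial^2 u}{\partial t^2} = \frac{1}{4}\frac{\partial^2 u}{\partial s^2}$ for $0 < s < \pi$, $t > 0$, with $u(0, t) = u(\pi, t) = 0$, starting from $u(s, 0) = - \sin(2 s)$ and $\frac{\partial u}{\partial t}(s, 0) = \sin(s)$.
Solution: Using separation of variables $u = X(s)T(t)$:
Eigenfunctions: $\sin(ns)$, $n = 1, 2, 3, \ldots$
General solution: $u(s, t) = \sum [A_n \cos(n t/2) + B_n \sin(n t/2)] \sin(ns)$
From $u(s,0) = - \sin(2 s)$: $A_2=-1$. From $u_t(s,0) = \sin(s)$, using $u_t(s,0) = \sum \omega_n B_n \sin(ns)$ with $\omega_n = n/2$: $B_1 = 1/(1/2) = 2$.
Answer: $u(s, t) = 2 \sin(s) \sin(t/2) -  \sin(2 s) \cos(t)$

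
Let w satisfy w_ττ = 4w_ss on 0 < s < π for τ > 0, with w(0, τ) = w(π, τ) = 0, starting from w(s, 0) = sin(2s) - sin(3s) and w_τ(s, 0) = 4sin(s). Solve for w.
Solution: Separating variables: w = Σ [A_n cos(ω_n τ) + B_n sin(ω_n τ)] sin(ns), ω_n = 2n. From ICs (B_n = velocity coefficient / ω_n): A_2=1, A_3=-1, B_1=2.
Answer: w(s, τ) = 2sin(s)sin(2τ) + sin(2s)cos(4τ) - sin(3s)cos(6τ)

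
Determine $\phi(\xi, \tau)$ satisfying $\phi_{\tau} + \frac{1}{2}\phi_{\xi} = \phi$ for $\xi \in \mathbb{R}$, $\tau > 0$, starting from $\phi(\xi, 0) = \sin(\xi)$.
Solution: Substitute $\phi = e^{\tau}u$.
Then $\phi_{\tau} = e^{\tau}(u_{\tau} + u)$, $\phi_{\xi} = e^{\tau}u_{\xi}$; substituting and dividing by $e^{\tau}$, the lower-order terms cancel: $u_{\tau} + \frac{1}{2}u_{\xi} = 0$ (standard advection equation).
Data for $u$: $u(\xi,0) = \phi(\xi,0) = \sin(\xi)$.
By characteristics ($d\xi/d\tau = 1/2$), $u(\xi,\tau) = f(\xi - \frac{1}{2}\tau)$ with $f = u( \cdot , 0)$.
So $u(\xi,\tau) = \sin(\xi - \tau/2)$, and $\phi(\xi,\tau) = e^{\tau}u(\xi,\tau)$.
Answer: $\phi(\xi, \tau) = - e^{\tau} \sin(\tau/2 - \xi)$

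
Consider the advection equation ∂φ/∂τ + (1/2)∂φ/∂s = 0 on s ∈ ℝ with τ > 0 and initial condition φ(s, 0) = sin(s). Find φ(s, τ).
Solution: By characteristics (ds/dτ = 1/2), φ(s,τ) = f(s - (1/2)τ) with f = φ(·, 0).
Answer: φ(s, τ) = sin(s - τ/2)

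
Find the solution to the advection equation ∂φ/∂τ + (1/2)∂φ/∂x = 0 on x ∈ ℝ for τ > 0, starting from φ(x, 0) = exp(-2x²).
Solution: By characteristics (dx/dτ = 1/2), φ(x,τ) = f(x - (1/2)τ) with f = φ(·, 0).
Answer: φ(x, τ) = exp(-2(x - τ/2)²)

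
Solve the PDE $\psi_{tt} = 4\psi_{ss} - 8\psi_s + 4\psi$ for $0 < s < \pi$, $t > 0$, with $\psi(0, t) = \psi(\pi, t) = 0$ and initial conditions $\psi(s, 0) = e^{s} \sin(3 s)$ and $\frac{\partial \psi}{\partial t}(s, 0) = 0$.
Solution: Substitute $\psi = e^{s}u$, i.e. $u = e^{-s}\psi$.
By the product rule, $\psi_s = e^{s}(u_s + u)$, $\psi_{ss} = e^{s}(u_{ss} + 2u_s + u)$, $\psi_{tt} = e^{s}u_{tt}$.
Substituting into the PDE and dividing by $e^{s}$: $u_{tt} = 4(u_{ss} + 2u_s + u) - 8(u_s + u) + 4u$.
The lower-order terms cancel, leaving the standard wave equation $u_{tt} = 4u_{ss}$.
Initial data for $u$: $u(s,0) = e^{-s}\psi(s,0) = \sin(3 s)$; $u_t(s,0) = e^{-s}\psi_t(s,0) = 0$. The boundary conditions carry over: $u(0,t) = u(\pi,t) = 0$.
Solve for $u$:
  Using separation of variables $u = X(s)T(t)$:
  Eigenfunctions: $\sin(ns)$, $n = 1, 2, 3, \ldots$
  General solution: $u(s, t) = \sum [A_n \cos(2n t) + B_n \sin(2n t)] \sin(ns)$
  From $u(s,0) = \sin(3 s)$: $A_3=1$. From $u_t(s,0) = 0$: all $B_n = 0$.
Hence $u(s,t) = \sin(3 s) \cos(6 t)$.
Transform back: $\psi(s,t) = e^{s}u(s,t)$.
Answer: $\psi(s, t) = e^{s} \sin(3 s) \cos(6 t)$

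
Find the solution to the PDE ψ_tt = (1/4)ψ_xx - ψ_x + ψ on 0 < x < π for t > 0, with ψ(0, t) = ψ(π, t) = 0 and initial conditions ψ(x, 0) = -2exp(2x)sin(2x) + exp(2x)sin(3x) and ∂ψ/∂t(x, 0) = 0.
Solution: Substitute ψ = exp(2x)u, i.e. u = exp(-2x)ψ.
By the product rule, ψ_x = exp(2x)(u_x + 2u), ψ_xx = exp(2x)(u_xx + 4u_x + 4u), ψ_tt = exp(2x)u_tt.
Substituting into the PDE and dividing by exp(2x): u_tt = (1/4)(u_xx + 4u_x + 4u) - (u_x + 2u) + u.
The lower-order terms cancel, leaving the standard wave equation u_tt = (1/4)u_xx.
Initial data for u: u(x,0) = exp(-2x)ψ(x,0) = -2sin(2x) + sin(3x); u_t(x,0) = exp(-2x)ψ_t(x,0) = 0. The boundary conditions carry over: u(0,t) = u(π,t) = 0.
Solve for u:
  Using separation of variables u = X(x)T(t):
  Eigenfunctions: sin(nx), n = 1, 2, 3, ...
  General solution: u(x, t) = Σ [A_n cos(n t/2) + B_n sin(n t/2)] sin(nx)
  From u(x,0) = -2sin(2x) + sin(3x): A_2=-2, A_3=1. From u_t(x,0) = 0: all B_n = 0.
Hence u(x,t) = -2sin(2x)cos(t) + sin(3x)cos(3t/2).
Transform back: ψ(x,t) = exp(2x)u(x,t).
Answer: ψ(x, t) = -2exp(2x)sin(2x)cos(t) + exp(2x)sin(3x)cos(3t/2)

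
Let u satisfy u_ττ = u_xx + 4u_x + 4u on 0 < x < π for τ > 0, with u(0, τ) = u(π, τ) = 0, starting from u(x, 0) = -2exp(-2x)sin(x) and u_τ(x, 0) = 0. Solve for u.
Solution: Substitute u = exp(-2x)w, i.e. w = exp(2x)u.
By the product rule, u_x = exp(-2x)(w_x - 2w), u_xx = exp(-2x)(w_xx - 4w_x + 4w), u_ττ = exp(-2x)w_ττ.
Substituting into the PDE and dividing by exp(-2x): w_ττ = (w_xx - 4w_x + 4w) + 4(w_x - 2w) + 4w.
The lower-order terms cancel, leaving the standard wave equation w_ττ = w_xx.
Initial data for w: w(x,0) = exp(2x)u(x,0) = -2sin(x); w_τ(x,0) = exp(2x)u_τ(x,0) = 0. The boundary conditions carry over: w(0,τ) = w(π,τ) = 0.
Solve for w:
  Using separation of variables w = X(x)T(τ):
  Eigenfunctions: sin(nx), n = 1, 2, 3, ...
  General solution: w(x, τ) = Σ [A_n cos(n τ) + B_n sin(n τ)] sin(nx)
  From w(x,0) = -2sin(x): A_1=-2. From w_τ(x,0) = 0: all B_n = 0.
Hence w(x,τ) = -2sin(x)cos(τ).
Transform back: u(x,τ) = exp(-2x)w(x,τ).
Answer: u(x, τ) = -2exp(-2x)sin(x)cos(τ)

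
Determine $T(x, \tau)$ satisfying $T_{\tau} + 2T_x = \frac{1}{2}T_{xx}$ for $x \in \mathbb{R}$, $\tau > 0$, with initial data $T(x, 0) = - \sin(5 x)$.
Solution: Moving frame: $\eta = x - 2\tau$, $\sigma = \tau$, $T = u(\eta,\sigma)$, so $T_{\tau} = u_{\sigma} - 2u_{\eta}$ and $T_{xx} = u_{\eta\eta}$.
Hence $T_{\tau} + 2T_x = u_{\sigma}$ and the PDE becomes the heat equation $u_{\sigma} = \frac{1}{2}u_{\eta\eta}$ on $\eta \in \mathbb{R}$.
Initial data: $u(\eta,0) = T(\eta,0) = - \sin(5 \eta)$. Each mode $\sin(n\eta)$ decays as $e^{-n^2\sigma/2}$ on $\mathbb{R}$, so $u(\eta,\sigma) = \sum c_n e^{-n^2\sigma/2} \sin(n\eta)$ with $c_5=-1$: $u(\eta,\sigma) = - e^{-25 \sigma/2} \sin(5 \eta)$.
Substituting back: $T(x,\tau) = u(x - 2\tau, \tau)$.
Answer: $T(x, \tau) = e^{-25 \tau/2} \sin(10 \tau - 5 x)$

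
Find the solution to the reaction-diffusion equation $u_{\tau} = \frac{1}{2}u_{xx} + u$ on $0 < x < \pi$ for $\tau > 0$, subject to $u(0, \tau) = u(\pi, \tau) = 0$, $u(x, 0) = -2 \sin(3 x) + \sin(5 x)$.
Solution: Substitute $u = e^{\tau}w$.
Then $u_{\tau} = e^{\tau}(w_{\tau} + w)$, $u_{xx} = e^{\tau}w_{xx}$; substituting and dividing by $e^{\tau}$, the lower-order terms cancel: $w_{\tau} = \frac{1}{2}w_{xx}$ (standard heat equation).
Data for $w$: $w(x,0) = u(x,0) = -2 \sin(3 x) + \sin(5 x)$. The boundary conditions carry over: $w(0,\tau) = w(\pi,\tau) = 0$.
Separating variables: $w = \sum c_n e^{-n^2\tau/2} \sin(nx)$. From $w(x,0) = -2 \sin(3 x) + \sin(5 x)$: $c_3=-2, c_5=1$.
So $w(x,\tau) = -2 e^{-9 \tau/2} \sin(3 x) + e^{-25 \tau/2} \sin(5 x)$, and $u(x,\tau) = e^{\tau}w(x,\tau)$.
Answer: $u(x, \tau) = -2 e^{-7 \tau/2} \sin(3 x) + e^{-23 \tau/2} \sin(5 x)$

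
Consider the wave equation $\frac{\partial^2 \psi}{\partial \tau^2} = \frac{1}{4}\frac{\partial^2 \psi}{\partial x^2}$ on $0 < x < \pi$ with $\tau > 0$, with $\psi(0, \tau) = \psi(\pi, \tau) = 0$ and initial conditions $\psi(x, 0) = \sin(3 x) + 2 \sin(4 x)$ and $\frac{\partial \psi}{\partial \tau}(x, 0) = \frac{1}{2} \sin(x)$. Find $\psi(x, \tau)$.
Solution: Using separation of variables $\psi = X(x)T(\tau)$:
Eigenfunctions: $\sin(nx)$, $n = 1, 2, 3, \ldots$
General solution: $\psi(x, \tau) = \sum [A_n \cos(n \tau/2) + B_n \sin(n \tau/2)] \sin(nx)$
From $\psi(x,0) = \sin(3 x) + 2 \sin(4 x)$: $A_3=1, A_4=2$. From $\psi_{\tau}(x,0) = \frac{1}{2} \sin(x)$, using $\psi_{\tau}(x,0) = \sum \omega_n B_n \sin(nx)$ with $\omega_n = n/2$: $B_1 = (1/2)/(1/2) = 1$.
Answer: $\psi(x, \tau) = \sin(\tau/2) \sin(x) + \sin(3 x) \cos(3 \tau/2) + 2 \sin(4 x) \cos(2 \tau)$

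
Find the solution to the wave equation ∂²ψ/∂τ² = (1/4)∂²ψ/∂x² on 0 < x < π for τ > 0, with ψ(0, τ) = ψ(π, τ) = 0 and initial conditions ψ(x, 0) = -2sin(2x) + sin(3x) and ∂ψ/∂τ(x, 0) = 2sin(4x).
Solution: Separating variables: ψ = Σ [A_n cos(ω_n τ) + B_n sin(ω_n τ)] sin(nx), ω_n = n/2. From ICs (B_n = velocity coefficient / ω_n): A_2=-2, A_3=1, B_4=1.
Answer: ψ(x, τ) = -2sin(2x)cos(τ) + sin(3x)cos(3τ/2) + sin(4x)sin(2τ)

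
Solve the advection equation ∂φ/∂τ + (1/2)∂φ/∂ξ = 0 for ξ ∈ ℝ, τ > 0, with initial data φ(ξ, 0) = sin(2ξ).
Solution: By characteristics (dξ/dτ = 1/2), φ(ξ,τ) = f(ξ - (1/2)τ) with f = φ(·, 0).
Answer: φ(ξ, τ) = sin(2ξ - τ)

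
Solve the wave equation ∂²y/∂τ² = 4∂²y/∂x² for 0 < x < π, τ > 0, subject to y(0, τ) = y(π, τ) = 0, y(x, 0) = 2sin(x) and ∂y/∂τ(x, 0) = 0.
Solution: Using separation of variables y = X(x)T(τ):
Eigenfunctions: sin(nx), n = 1, 2, 3, ...
General solution: y(x, τ) = Σ [A_n cos(2n τ) + B_n sin(2n τ)] sin(nx)
From y(x,0) = 2sin(x): A_1=2. From y_τ(x,0) = 0: all B_n = 0.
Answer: y(x, τ) = 2sin(x)cos(2τ)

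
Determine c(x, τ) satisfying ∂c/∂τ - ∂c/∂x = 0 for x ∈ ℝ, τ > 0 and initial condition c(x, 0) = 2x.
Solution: By method of characteristics (waves move left with speed 1):
Along characteristics x + τ = const, c is constant, so c(x,τ) = f(x + τ) with f = c(·, 0).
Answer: c(x, τ) = 2x + 2τ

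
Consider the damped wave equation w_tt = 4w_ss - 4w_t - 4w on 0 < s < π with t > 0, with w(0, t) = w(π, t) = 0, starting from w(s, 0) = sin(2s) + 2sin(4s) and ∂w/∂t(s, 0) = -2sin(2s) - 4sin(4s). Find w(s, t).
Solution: Substitute w = exp(-2t)u.
Then w_t = exp(-2t)(u_t - 2u), w_tt = exp(-2t)(u_tt - 4u_t + 4u), w_ss = exp(-2t)u_ss; substituting and dividing by exp(-2t), the lower-order terms cancel: u_tt = 4u_ss (standard wave equation).
Data for u: u(s,0) = w(s,0) = sin(2s) + 2sin(4s); u_t(s,0) = w_t(s,0) + 2w(s,0) = 0. The boundary conditions carry over: u(0,t) = u(π,t) = 0.
Separating variables: u = Σ [A_n cos(ω_n t) + B_n sin(ω_n t)] sin(ns), ω_n = 2n. From ICs: A_2=1, A_4=2.
So u(s,t) = sin(2s)cos(4t) + 2sin(4s)cos(8t), and w(s,t) = exp(-2t)u(s,t).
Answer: w(s, t) = exp(-2t)sin(2s)cos(4t) + 2exp(-2t)sin(4s)cos(8t)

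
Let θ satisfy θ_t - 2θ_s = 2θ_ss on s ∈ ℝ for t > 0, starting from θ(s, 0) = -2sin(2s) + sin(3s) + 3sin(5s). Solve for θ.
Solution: Moving frame: η = s + 2t, σ = t, θ = u(η,σ), so θ_t = u_σ + 2u_η and θ_ss = u_ηη.
Hence θ_t - 2θ_s = u_σ and the PDE becomes the heat equation u_σ = 2u_ηη on η ∈ ℝ.
Initial data: u(η,0) = θ(η,0) = -2sin(2η) + sin(3η) + 3sin(5η). Each mode sin(nη) decays as exp(-2n²σ) on ℝ, so u(η,σ) = Σ c_n exp(-2n²σ) sin(nη) with c_2=-2, c_3=1, c_5=3: u(η,σ) = -2exp(-8σ)sin(2η) + exp(-18σ)sin(3η) + 3exp(-50σ)sin(5η).
Substituting back: θ(s,t) = u(s + 2t, t).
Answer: θ(s, t) = -2exp(-8t)sin(2s + 4t) + exp(-18t)sin(3s + 6t) + 3exp(-50t)sin(5s + 10t)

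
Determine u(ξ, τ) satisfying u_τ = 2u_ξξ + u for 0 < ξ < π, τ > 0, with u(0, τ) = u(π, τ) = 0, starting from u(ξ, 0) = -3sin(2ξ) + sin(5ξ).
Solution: Substitute u = exp(τ)w, i.e. w = exp(-τ)u.
By the product rule, u_τ = exp(τ)(w_τ + w), u_ξξ = exp(τ)w_ξξ.
Substituting into the PDE and dividing by exp(τ): w_τ + w = 2w_ξξ + w.
The lower-order terms cancel, leaving the standard heat equation w_τ = 2w_ξξ.
Initial data for w: w(ξ,0) = u(ξ,0) = -3sin(2ξ) + sin(5ξ). The boundary conditions carry over: w(0,τ) = w(π,τ) = 0.
Solve for w:
  Using separation of variables w = X(ξ)T(τ):
  Eigenfunctions: sin(nξ), n = 1, 2, 3, ...
  General solution: w(ξ, τ) = Σ c_n sin(nξ) exp(-2n² τ)
  Matching w(ξ,0) = -3sin(2ξ) + sin(5ξ) term by term: c_2=-3, c_5=1.
Hence w(ξ,τ) = -3exp(-8τ)sin(2ξ) + exp(-50τ)sin(5ξ).
Transform back: u(ξ,τ) = exp(τ)w(ξ,τ).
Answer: u(ξ, τ) = -3exp(-7τ)sin(2ξ) + exp(-49τ)sin(5ξ)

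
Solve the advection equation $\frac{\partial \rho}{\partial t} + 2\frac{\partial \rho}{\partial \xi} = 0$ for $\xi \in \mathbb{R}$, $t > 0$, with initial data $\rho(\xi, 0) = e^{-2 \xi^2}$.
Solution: By method of characteristics (waves move right with speed 2):
Along characteristics $\xi - 2t =$ const, $\rho$ is constant, so $\rho(\xi,t) = f(\xi - 2t)$ with $f = \rho( \cdot , 0)$.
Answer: $\rho(\xi, t) = e^{-2 (\xi - 2 t)^2}$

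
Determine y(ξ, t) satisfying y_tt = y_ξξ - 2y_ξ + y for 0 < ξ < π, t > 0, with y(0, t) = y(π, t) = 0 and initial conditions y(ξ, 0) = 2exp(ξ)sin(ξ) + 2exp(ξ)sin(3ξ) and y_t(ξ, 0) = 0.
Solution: Substitute y = exp(ξ)u.
Then y_ξ = exp(ξ)(u_ξ + u), y_ξξ = exp(ξ)(u_ξξ + 2u_ξ + u), y_tt = exp(ξ)u_tt; substituting and dividing by exp(ξ), the lower-order terms cancel: u_tt = u_ξξ (standard wave equation).
Data for u: u(ξ,0) = exp(-ξ)y(ξ,0) = 2sin(ξ) + 2sin(3ξ); u_t(ξ,0) = exp(-ξ)y_t(ξ,0) = 0. The boundary conditions carry over: u(0,t) = u(π,t) = 0.
Separating variables: u = Σ [A_n cos(ω_n t) + B_n sin(ω_n t)] sin(nξ), ω_n = n. From ICs: A_1=2, A_3=2.
So u(ξ,t) = 2sin(ξ)cos(t) + 2sin(3ξ)cos(3t), and y(ξ,t) = exp(ξ)u(ξ,t).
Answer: y(ξ, t) = 2exp(ξ)sin(ξ)cos(t) + 2exp(ξ)sin(3ξ)cos(3t)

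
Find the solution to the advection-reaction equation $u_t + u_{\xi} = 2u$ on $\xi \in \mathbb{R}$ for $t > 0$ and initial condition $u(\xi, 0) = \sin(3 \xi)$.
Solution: Substitute $u = e^{2t}w$.
Then $u_t = e^{2t}(w_t + 2w)$, $u_{\xi} = e^{2t}w_{\xi}$; substituting and dividing by $e^{2t}$, the lower-order terms cancel: $w_t + w_{\xi} = 0$ (standard advection equation).
Data for $w$: $w(\xi,0) = u(\xi,0) = \sin(3 \xi)$.
By characteristics ($d\xi/dt = 1$), $w(\xi,t) = f(\xi - t)$ with $f = w( \cdot , 0)$.
So $w(\xi,t) = - \sin(3 t - 3 \xi)$, and $u(\xi,t) = e^{2t}w(\xi,t)$.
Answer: $u(\xi, t) = e^{2 t} \sin(3 \xi - 3 t)$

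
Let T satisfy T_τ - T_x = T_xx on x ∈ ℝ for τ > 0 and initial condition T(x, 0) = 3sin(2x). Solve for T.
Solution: Change to a moving frame: let η = x + τ, σ = τ and write T(x,τ) = u(η,σ).
By the chain rule T_τ = u_σ + u_η, T_x = u_η, T_xx = u_ηη.
Then T_τ - T_x = u_σ: the advection term cancels and the PDE becomes the heat equation u_σ = u_ηη on η ∈ ℝ.
Initial data: u(η,0) = T(η,0) = 3sin(2η).
On η ∈ ℝ each mode satisfies (sin(nη))″ = -n² sin(nη), so exp(-n²σ) sin(nη) solves the heat equation; by superposition u(η,σ) = Σ c_n exp(-n²σ) sin(nη).
Reading off the coefficients: c_2=3, so u(η,σ) = 3exp(-4σ)sin(2η).
Substituting back η = x + τ, σ = τ: T(x,τ) = u(x + τ, τ).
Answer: T(x, τ) = 3exp(-4τ)sin(2x + 2τ)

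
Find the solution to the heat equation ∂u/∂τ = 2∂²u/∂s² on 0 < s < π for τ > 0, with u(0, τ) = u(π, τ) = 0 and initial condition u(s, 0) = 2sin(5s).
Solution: Using separation of variables u = X(s)T(τ):
Eigenfunctions: sin(ns), n = 1, 2, 3, ...
General solution: u(s, τ) = Σ c_n sin(ns) exp(-2n² τ)
Matching u(s,0) = 2sin(5s) term by term: c_5=2.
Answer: u(s, τ) = 2exp(-50τ)sin(5s)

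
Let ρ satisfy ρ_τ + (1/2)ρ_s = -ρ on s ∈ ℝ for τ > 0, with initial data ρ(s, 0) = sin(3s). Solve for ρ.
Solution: Substitute ρ = exp(-τ)u, i.e. u = exp(τ)ρ.
By the product rule, ρ_τ = exp(-τ)(u_τ - u), ρ_s = exp(-τ)u_s.
Substituting into the PDE and dividing by exp(-τ): u_τ - u + (1/2)u_s = -u.
The lower-order terms cancel, leaving the standard advection equation u_τ + (1/2)u_s = 0.
Initial data for u: u(s,0) = ρ(s,0) = sin(3s).
Solve for u:
  By method of characteristics (waves move right with speed 1/2):
  Along characteristics s - (1/2)τ = const, u is constant, so u(s,τ) = f(s - (1/2)τ) with f = u(·, 0).
Hence u(s,τ) = sin(3s - 3τ/2).
Transform back: ρ(s,τ) = exp(-τ)u(s,τ).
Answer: ρ(s, τ) = exp(-τ)sin(3s - 3τ/2)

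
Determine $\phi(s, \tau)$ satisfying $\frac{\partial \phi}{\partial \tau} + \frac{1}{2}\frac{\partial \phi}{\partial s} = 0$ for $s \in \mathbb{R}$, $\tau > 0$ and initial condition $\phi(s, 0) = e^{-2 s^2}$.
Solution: By characteristics ($ds/d\tau = 1/2$), $\phi(s,\tau) = f(s - \frac{1}{2}\tau)$ with $f = \phi( \cdot , 0)$.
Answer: $\phi(s, \tau) = e^{-2 (-\tau/2 + s)^2}$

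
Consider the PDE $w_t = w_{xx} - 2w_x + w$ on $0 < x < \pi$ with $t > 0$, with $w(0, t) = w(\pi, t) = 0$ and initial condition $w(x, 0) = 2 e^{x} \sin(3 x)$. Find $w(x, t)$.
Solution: Substitute $w = e^{x}u$, i.e. $u = e^{-x}w$.
By the product rule, $w_x = e^{x}(u_x + u)$, $w_{xx} = e^{x}(u_{xx} + 2u_x + u)$, $w_t = e^{x}u_t$.
Substituting into the PDE and dividing by $e^{x}$: $u_t = (u_{xx} + 2u_x + u) - 2(u_x + u) + u$.
The lower-order terms cancel, leaving the standard heat equation $u_t = u_{xx}$.
Initial data for $u$: $u(x,0) = e^{-x}w(x,0) = 2 \sin(3 x)$. The boundary conditions carry over: $u(0,t) = u(\pi,t) = 0$.
Solve for $u$:
  Using separation of variables $u = X(x)T(t)$:
  Eigenfunctions: $\sin(nx)$, $n = 1, 2, 3, \ldots$
  General solution: $u(x, t) = \sum c_n \sin(nx) e^{-n^2 t}$
  Matching $u(x,0) = 2 \sin(3 x)$ term by term: $c_3=2$.
Hence $u(x,t) = 2 e^{-9 t} \sin(3 x)$.
Transform back: $w(x,t) = e^{x}u(x,t)$.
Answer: $w(x, t) = 2 e^{-9 t} e^{x} \sin(3 x)$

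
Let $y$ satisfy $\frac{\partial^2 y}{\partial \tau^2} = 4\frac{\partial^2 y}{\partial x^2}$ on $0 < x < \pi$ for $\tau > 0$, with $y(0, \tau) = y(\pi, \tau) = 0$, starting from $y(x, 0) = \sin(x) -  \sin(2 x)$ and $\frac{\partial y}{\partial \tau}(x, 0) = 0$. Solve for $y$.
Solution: Using separation of variables $y = X(x)T(\tau)$:
Eigenfunctions: $\sin(nx)$, $n = 1, 2, 3, \ldots$
General solution: $y(x, \tau) = \sum [A_n \cos(2n \tau) + B_n \sin(2n \tau)] \sin(nx)$
From $y(x,0) = \sin(x) - \sin(2 x)$: $A_1=1, A_2=-1$. From $y_{\tau}(x,0) = 0$: all $B_n = 0$.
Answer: $y(x, \tau) = \sin(x) \cos(2 \tau) -  \sin(2 x) \cos(4 \tau)$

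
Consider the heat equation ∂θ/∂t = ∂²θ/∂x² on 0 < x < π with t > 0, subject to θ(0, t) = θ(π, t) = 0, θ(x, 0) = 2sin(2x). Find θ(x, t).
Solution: Using separation of variables θ = X(x)G(t):
Eigenfunctions: sin(nx), n = 1, 2, 3, ...
General solution: θ(x, t) = Σ c_n sin(nx) exp(-n² t)
Matching θ(x,0) = 2sin(2x) term by term: c_2=2.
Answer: θ(x, t) = 2exp(-4t)sin(2x)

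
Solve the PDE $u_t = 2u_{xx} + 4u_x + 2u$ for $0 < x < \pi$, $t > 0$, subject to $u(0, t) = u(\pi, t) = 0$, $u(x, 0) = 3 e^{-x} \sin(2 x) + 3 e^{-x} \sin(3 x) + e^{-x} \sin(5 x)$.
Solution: Substitute $u = e^{-x}w$, i.e. $w = e^{x}u$.
By the product rule, $u_x = e^{-x}(w_x - w)$, $u_{xx} = e^{-x}(w_{xx} - 2w_x + w)$, $u_t = e^{-x}w_t$.
Substituting into the PDE and dividing by $e^{-x}$: $w_t = 2(w_{xx} - 2w_x + w) + 4(w_x - w) + 2w$.
The lower-order terms cancel, leaving the standard heat equation $w_t = 2w_{xx}$.
Initial data for $w$: $w(x,0) = e^{x}u(x,0) = 3 \sin(2 x) + 3 \sin(3 x) + \sin(5 x)$. The boundary conditions carry over: $w(0,t) = w(\pi,t) = 0$.
Solve for $w$:
  Using separation of variables $w = X(x)T(t)$:
  Eigenfunctions: $\sin(nx)$, $n = 1, 2, 3, \ldots$
  General solution: $w(x, t) = \sum c_n \sin(nx) e^{-2n^2 t}$
  Matching $w(x,0) = 3 \sin(2 x) + 3 \sin(3 x) + \sin(5 x)$ term by term: $c_2=3, c_3=3, c_5=1$.
Hence $w(x,t) = 3 e^{-8 t} \sin(2 x) + 3 e^{-18 t} \sin(3 x) + e^{-50 t} \sin(5 x)$.
Transform back: $u(x,t) = e^{-x}w(x,t)$.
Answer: $u(x, t) = 3 e^{-8 t} e^{-x} \sin(2 x) + 3 e^{-18 t} e^{-x} \sin(3 x) + e^{-50 t} e^{-x} \sin(5 x)$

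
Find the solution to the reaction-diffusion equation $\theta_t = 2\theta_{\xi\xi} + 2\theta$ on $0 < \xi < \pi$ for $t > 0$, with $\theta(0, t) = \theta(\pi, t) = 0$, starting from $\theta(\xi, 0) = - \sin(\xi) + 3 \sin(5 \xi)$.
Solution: Substitute $\theta = e^{2t}u$, i.e. $u = e^{-2t}\theta$.
By the product rule, $\theta_t = e^{2t}(u_t + 2u)$, $\theta_{\xi\xi} = e^{2t}u_{\xi\xi}$.
Substituting into the PDE and dividing by $e^{2t}$: $u_t + 2u = 2u_{\xi\xi} + 2u$.
The lower-order terms cancel, leaving the standard heat equation $u_t = 2u_{\xi\xi}$.
Initial data for $u$: $u(\xi,0) = \theta(\xi,0) = - \sin(\xi) + 3 \sin(5 \xi)$. The boundary conditions carry over: $u(0,t) = u(\pi,t) = 0$.
Solve for $u$:
  Using separation of variables $u = X(\xi)G(t)$:
  Eigenfunctions: $\sin(n\xi)$, $n = 1, 2, 3, \ldots$
  General solution: $u(\xi, t) = \sum c_n \sin(n\xi) e^{-2n^2 t}$
  Matching $u(\xi,0) = - \sin(\xi) + 3 \sin(5 \xi)$ term by term: $c_1=-1, c_5=3$.
Hence $u(\xi,t) = - e^{-2 t} \sin(\xi) + 3 e^{-50 t} \sin(5 \xi)$.
Transform back: $\theta(\xi,t) = e^{2t}u(\xi,t)$.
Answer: $\theta(\xi, t) = - \sin(\xi) + 3 e^{-48 t} \sin(5 \xi)$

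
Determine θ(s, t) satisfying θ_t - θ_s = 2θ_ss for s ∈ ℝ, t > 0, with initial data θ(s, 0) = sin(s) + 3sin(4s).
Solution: Moving frame: η = s + t, σ = t, θ = u(η,σ), so θ_t = u_σ + u_η and θ_ss = u_ηη.
Hence θ_t - θ_s = u_σ and the PDE becomes the heat equation u_σ = 2u_ηη on η ∈ ℝ.
Initial data: u(η,0) = θ(η,0) = sin(η) + 3sin(4η). Each mode sin(nη) decays as exp(-2n²σ) on ℝ, so u(η,σ) = Σ c_n exp(-2n²σ) sin(nη) with c_1=1, c_4=3: u(η,σ) = exp(-2σ)sin(η) + 3exp(-32σ)sin(4η).
Substituting back: θ(s,t) = u(s + t, t).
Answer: θ(s, t) = exp(-2t)sin(s + t) + 3exp(-32t)sin(4s + 4t)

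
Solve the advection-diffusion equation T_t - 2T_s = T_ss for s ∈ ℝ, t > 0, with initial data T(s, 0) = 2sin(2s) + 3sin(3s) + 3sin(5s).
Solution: Change to a moving frame: let η = s + 2t, σ = t and write T(s,t) = u(η,σ).
By the chain rule T_t = u_σ + 2u_η, T_s = u_η, T_ss = u_ηη.
Then T_t - 2T_s = u_σ: the advection term cancels and the PDE becomes the heat equation u_σ = u_ηη on η ∈ ℝ.
Initial data: u(η,0) = T(η,0) = 2sin(2η) + 3sin(3η) + 3sin(5η).
On η ∈ ℝ each mode satisfies (sin(nη))″ = -n² sin(nη), so exp(-n²σ) sin(nη) solves the heat equation; by superposition u(η,σ) = Σ c_n exp(-n²σ) sin(nη).
Reading off the coefficients: c_2=2, c_3=3, c_5=3, so u(η,σ) = 2exp(-4σ)sin(2η) + 3exp(-9σ)sin(3η) + 3exp(-25σ)sin(5η).
Substituting back η = s + 2t, σ = t: T(s,t) = u(s + 2t, t).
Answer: T(s, t) = 2exp(-4t)sin(2s + 4t) + 3exp(-9t)sin(3s + 6t) + 3exp(-25t)sin(5s + 10t)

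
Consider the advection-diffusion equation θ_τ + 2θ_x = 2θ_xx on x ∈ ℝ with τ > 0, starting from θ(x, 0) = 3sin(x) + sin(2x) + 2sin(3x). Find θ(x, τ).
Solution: Change to a moving frame: let η = x - 2τ, σ = τ and write θ(x,τ) = u(η,σ).
By the chain rule θ_τ = u_σ - 2u_η, θ_x = u_η, θ_xx = u_ηη.
Then θ_τ + 2θ_x = u_σ: the advection term cancels and the PDE becomes the heat equation u_σ = 2u_ηη on η ∈ ℝ.
Initial data: u(η,0) = θ(η,0) = 3sin(η) + sin(2η) + 2sin(3η).
On η ∈ ℝ each mode satisfies (sin(nη))″ = -n² sin(nη), so exp(-2n²σ) sin(nη) solves the heat equation; by superposition u(η,σ) = Σ c_n exp(-2n²σ) sin(nη).
Reading off the coefficients: c_1=3, c_2=1, c_3=2, so u(η,σ) = 3exp(-2σ)sin(η) + exp(-8σ)sin(2η) + 2exp(-18σ)sin(3η).
Substituting back η = x - 2τ, σ = τ: θ(x,τ) = u(x - 2τ, τ).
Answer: θ(x, τ) = 3exp(-2τ)sin(x - 2τ) + exp(-8τ)sin(2x - 4τ) + 2exp(-18τ)sin(3x - 6τ)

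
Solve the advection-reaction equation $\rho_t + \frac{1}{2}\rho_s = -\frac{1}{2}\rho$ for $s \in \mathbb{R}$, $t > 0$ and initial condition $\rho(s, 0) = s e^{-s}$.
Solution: Substitute $\rho = e^{-s}u$, i.e. $u = e^{s}\rho$.
By the product rule, $\rho_s = e^{-s}(u_s - u)$, $\rho_t = e^{-s}u_t$.
Substituting into the PDE and dividing by $e^{-s}$: $u_t + \frac{1}{2}(u_s - u) = -\frac{1}{2}u$.
The lower-order terms cancel, leaving the standard advection equation $u_t + \frac{1}{2}u_s = 0$.
Initial data for $u$: $u(s,0) = e^{s}\rho(s,0) = s$.
Solve for $u$:
  By method of characteristics (waves move right with speed 1/2):
  Along characteristics $s - \frac{1}{2}t =$ const, $u$ is constant, so $u(s,t) = f(s - \frac{1}{2}t)$ with $f = u( \cdot , 0)$.
Hence $u(s,t) = s - \frac{1}{2} t$.
Transform back: $\rho(s,t) = e^{-s}u(s,t)$.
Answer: $\rho(s, t) = s e^{-s} - \frac{1}{2} t e^{-s}$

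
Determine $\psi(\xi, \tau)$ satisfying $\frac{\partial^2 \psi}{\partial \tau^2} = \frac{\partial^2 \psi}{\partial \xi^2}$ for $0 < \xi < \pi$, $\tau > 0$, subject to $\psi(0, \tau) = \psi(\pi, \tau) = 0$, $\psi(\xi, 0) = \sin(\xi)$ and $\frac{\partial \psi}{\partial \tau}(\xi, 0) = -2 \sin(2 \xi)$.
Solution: Separating variables: $\psi = \sum [A_n \cos(\omega_n \tau) + B_n \sin(\omega_n \tau)] \sin(n\xi)$, $\omega_n = n$. From ICs ($B_n$ = velocity coefficient / $\omega_n$): $A_1=1, B_2=-1$.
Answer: $\psi(\xi, \tau) = - \sin(2 \tau) \sin(2 \xi) + \sin(\xi) \cos(\tau)$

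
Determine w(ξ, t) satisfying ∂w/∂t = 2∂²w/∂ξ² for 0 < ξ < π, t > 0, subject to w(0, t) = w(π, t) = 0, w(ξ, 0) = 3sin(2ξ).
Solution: Separating variables: w = Σ c_n exp(-2n²t) sin(nξ). From w(ξ,0) = 3sin(2ξ): c_2=3.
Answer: w(ξ, t) = 3exp(-8t)sin(2ξ)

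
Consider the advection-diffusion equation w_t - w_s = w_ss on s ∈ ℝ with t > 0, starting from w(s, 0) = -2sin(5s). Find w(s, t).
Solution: Moving frame: η = s + t, σ = t, w = u(η,σ), so w_t = u_σ + u_η and w_ss = u_ηη.
Hence w_t - w_s = u_σ and the PDE becomes the heat equation u_σ = u_ηη on η ∈ ℝ.
Initial data: u(η,0) = w(η,0) = -2sin(5η). Each mode sin(nη) decays as exp(-n²σ) on ℝ, so u(η,σ) = Σ c_n exp(-n²σ) sin(nη) with c_5=-2: u(η,σ) = -2exp(-25σ)sin(5η).
Substituting back: w(s,t) = u(s + t, t).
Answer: w(s, t) = -2exp(-25t)sin(5s + 5t)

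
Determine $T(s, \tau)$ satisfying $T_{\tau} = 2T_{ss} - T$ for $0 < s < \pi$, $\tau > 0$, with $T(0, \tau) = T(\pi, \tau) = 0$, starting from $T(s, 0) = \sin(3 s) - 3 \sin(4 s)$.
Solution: Substitute $T = e^{-\tau}u$, i.e. $u = e^{\tau}T$.
By the product rule, $T_{\tau} = e^{-\tau}(u_{\tau} - u)$, $T_{ss} = e^{-\tau}u_{ss}$.
Substituting into the PDE and dividing by $e^{-\tau}$: $u_{\tau} - u = 2u_{ss} - u$.
The lower-order terms cancel, leaving the standard heat equation $u_{\tau} = 2u_{ss}$.
Initial data for $u$: $u(s,0) = T(s,0) = \sin(3 s) - 3 \sin(4 s)$. The boundary conditions carry over: $u(0,\tau) = u(\pi,\tau) = 0$.
Solve for $u$:
  Using separation of variables $u = X(s)G(\tau)$:
  Eigenfunctions: $\sin(ns)$, $n = 1, 2, 3, \ldots$
  General solution: $u(s, \tau) = \sum c_n \sin(ns) e^{-2n^2 \tau}$
  Matching $u(s,0) = \sin(3 s) - 3 \sin(4 s)$ term by term: $c_3=1, c_4=-3$.
Hence $u(s,\tau) = e^{-18 \tau} \sin(3 s) - 3 e^{-32 \tau} \sin(4 s)$.
Transform back: $T(s,\tau) = e^{-\tau}u(s,\tau)$.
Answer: $T(s, \tau) = e^{-19 \tau} \sin(3 s) - 3 e^{-33 \tau} \sin(4 s)$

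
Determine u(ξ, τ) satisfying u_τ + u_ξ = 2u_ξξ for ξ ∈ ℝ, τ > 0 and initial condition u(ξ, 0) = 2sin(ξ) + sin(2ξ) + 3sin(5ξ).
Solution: Moving frame: η = ξ - τ, σ = τ, u = w(η,σ), so u_τ = w_σ - w_η and u_ξξ = w_ηη.
Hence u_τ + u_ξ = w_σ and the PDE becomes the heat equation w_σ = 2w_ηη on η ∈ ℝ.
Initial data: w(η,0) = u(η,0) = 2sin(η) + sin(2η) + 3sin(5η). Each mode sin(nη) decays as exp(-2n²σ) on ℝ, so w(η,σ) = Σ c_n exp(-2n²σ) sin(nη) with c_1=2, c_2=1, c_5=3: w(η,σ) = 2exp(-2σ)sin(η) + exp(-8σ)sin(2η) + 3exp(-50σ)sin(5η).
Substituting back: u(ξ,τ) = w(ξ - τ, τ).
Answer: u(ξ, τ) = 2exp(-2τ)sin(ξ - τ) + exp(-8τ)sin(2ξ - 2τ) + 3exp(-50τ)sin(5ξ - 5τ)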